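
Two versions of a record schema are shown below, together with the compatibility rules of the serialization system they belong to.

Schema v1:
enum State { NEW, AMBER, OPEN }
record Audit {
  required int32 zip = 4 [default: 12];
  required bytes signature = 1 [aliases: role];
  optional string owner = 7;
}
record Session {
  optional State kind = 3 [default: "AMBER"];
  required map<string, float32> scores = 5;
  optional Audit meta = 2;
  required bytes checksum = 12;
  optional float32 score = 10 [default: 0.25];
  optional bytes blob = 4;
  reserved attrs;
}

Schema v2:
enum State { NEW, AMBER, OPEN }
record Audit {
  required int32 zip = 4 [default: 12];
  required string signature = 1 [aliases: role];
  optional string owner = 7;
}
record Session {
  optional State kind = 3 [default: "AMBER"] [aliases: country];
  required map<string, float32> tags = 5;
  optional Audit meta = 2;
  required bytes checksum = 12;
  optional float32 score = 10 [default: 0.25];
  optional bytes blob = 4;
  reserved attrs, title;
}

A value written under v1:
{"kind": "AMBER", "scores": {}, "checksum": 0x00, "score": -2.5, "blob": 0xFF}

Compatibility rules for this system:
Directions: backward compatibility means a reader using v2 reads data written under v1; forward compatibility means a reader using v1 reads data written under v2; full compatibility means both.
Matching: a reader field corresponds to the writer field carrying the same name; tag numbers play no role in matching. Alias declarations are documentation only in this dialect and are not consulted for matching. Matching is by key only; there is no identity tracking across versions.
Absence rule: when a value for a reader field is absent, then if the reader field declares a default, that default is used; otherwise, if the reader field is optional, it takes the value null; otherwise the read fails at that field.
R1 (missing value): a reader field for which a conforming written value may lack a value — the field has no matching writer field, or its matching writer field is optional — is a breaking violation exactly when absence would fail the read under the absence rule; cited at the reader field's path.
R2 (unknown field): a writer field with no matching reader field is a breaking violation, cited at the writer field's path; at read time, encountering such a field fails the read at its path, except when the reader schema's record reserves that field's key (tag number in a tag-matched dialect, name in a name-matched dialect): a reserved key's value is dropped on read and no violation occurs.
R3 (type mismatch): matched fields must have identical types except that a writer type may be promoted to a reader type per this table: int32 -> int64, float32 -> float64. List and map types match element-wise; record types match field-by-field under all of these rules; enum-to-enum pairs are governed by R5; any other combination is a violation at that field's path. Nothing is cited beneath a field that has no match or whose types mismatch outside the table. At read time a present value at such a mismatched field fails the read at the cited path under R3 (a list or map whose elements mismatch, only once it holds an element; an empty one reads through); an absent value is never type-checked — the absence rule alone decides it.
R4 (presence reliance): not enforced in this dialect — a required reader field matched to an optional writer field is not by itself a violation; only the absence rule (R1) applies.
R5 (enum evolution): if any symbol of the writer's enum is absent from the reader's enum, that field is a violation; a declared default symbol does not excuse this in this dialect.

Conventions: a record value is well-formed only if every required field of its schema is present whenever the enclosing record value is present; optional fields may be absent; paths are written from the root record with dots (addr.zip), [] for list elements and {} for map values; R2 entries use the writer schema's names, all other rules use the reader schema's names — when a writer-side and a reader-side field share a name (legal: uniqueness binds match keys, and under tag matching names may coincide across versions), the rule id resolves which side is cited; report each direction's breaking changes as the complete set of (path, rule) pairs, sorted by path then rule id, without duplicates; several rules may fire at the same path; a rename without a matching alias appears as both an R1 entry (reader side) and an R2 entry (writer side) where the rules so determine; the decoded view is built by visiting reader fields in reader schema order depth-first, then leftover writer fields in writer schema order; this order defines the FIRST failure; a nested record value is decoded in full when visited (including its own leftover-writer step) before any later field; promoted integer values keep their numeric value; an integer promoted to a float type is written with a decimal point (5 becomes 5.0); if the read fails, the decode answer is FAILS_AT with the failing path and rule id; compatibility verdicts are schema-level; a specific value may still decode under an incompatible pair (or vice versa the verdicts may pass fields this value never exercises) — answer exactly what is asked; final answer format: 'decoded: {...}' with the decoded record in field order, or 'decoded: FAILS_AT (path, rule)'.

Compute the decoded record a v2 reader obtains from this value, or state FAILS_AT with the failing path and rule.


decoded: FAILS_AT (tags, R1)

each type pair in Session: writer, then reader
migrating the Session value to v2:
  kind := "AMBER"
  read fails at tags under R1 (no fill)
  => FAILS_AT (tags, R1)
ruling out the remaining Session differences:
  field signature in record Audit: type bytes changed to string -> a verdict-level change on Session — the shown value reads the same


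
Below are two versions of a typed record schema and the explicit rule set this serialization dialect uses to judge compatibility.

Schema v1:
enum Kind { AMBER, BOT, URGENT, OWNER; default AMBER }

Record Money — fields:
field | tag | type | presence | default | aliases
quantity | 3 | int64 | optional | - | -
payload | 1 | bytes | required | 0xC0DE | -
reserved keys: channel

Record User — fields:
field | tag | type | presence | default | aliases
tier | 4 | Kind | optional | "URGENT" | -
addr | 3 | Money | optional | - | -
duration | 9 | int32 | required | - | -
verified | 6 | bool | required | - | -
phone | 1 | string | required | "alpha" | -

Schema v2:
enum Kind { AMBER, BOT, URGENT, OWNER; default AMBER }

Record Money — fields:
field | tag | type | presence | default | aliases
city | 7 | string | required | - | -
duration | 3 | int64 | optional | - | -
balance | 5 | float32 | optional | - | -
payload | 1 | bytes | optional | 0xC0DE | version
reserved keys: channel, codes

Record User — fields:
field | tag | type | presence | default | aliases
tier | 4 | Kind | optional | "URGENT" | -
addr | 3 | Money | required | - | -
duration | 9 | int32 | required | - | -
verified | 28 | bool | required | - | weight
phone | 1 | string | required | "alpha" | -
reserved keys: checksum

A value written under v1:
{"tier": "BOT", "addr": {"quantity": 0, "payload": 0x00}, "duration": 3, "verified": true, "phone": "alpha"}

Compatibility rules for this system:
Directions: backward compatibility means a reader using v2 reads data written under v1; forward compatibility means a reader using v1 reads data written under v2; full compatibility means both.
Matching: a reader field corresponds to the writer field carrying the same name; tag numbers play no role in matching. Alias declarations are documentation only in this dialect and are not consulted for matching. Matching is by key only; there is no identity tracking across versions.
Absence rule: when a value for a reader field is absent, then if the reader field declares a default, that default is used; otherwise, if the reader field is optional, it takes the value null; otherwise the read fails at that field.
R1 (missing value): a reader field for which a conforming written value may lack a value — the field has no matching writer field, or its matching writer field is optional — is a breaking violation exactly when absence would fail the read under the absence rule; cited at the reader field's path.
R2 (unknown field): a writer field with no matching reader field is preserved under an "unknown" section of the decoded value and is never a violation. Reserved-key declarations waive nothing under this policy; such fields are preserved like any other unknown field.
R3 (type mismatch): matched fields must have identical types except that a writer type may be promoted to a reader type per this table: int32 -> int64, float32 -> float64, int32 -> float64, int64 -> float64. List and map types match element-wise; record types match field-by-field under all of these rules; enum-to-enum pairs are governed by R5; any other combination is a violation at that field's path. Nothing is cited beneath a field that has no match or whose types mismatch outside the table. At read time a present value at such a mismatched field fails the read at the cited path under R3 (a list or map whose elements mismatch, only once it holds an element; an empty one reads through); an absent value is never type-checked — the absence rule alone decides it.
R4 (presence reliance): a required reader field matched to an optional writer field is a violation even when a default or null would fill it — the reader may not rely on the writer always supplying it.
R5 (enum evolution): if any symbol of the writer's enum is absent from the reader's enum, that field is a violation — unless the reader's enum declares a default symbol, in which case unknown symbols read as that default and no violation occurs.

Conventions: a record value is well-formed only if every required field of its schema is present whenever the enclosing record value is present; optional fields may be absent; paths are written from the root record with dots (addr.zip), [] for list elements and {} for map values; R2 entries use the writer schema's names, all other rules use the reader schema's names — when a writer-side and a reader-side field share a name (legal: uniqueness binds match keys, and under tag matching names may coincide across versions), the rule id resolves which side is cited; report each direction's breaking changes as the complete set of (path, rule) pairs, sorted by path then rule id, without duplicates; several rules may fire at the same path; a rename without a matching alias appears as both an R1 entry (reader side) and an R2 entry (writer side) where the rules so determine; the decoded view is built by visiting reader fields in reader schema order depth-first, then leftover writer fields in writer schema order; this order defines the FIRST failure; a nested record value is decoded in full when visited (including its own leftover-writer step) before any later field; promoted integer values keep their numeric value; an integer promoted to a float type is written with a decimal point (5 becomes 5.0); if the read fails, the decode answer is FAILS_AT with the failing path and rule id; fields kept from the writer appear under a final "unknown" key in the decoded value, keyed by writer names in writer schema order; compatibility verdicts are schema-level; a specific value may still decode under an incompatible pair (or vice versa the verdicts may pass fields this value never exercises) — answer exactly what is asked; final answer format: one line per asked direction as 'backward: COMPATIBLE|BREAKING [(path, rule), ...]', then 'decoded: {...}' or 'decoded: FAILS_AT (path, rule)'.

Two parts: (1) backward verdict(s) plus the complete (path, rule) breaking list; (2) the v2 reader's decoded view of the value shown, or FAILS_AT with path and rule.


each type pair in User: writer, then reader
backward on User — v2 reading data written by v1:
  writer optional, Kind -> Kind: reader tier maps from writer tier
  writer optional, Money -> Money: reader addr maps from writer addr
  writer required, int32 -> int32: reader duration maps from writer duration
  writer required, bool -> bool: reader verified maps from writer verified
  writer required, string -> string: reader phone maps from writer phone
  addr.city has no writer counterpart
  addr.duration has no writer counterpart
  addr.balance has no writer counterpart
  writer required, bytes -> bytes: reader addr.payload maps from writer addr.payload
  writer addr.quantity: unknown to reader
  breaking: (addr, R1)
  breaking: (addr, R4)
  breaking: (addr.city, R1)
  backward on User therefore BREAKING (3)
migrating the User value to v2:
  tier := "BOT"
  read fails at addr.city under R1 (no fill)
  => FAILS_AT (addr.city, R1)
the rest of the User diff is inert for this question:
  field verified in record User: tag 6 changed to 28 -> inert for the asked User verdict: nothing fires
  renamed field quantity to duration in record Money -> inert for the asked User verdict: nothing fires
  added field balance to record Money: optional float32, tag 5 (in v2 it sits immediately before payload) -> inert for the asked User verdict: nothing fires
  field payload in record Money: required changed to optional -> affects forward compatibility only, which is not asked

backward: BREAKING [(addr, R1), (addr, R4), (addr.city, R1)]; decoded: FAILS_AT (addr.city, R1)


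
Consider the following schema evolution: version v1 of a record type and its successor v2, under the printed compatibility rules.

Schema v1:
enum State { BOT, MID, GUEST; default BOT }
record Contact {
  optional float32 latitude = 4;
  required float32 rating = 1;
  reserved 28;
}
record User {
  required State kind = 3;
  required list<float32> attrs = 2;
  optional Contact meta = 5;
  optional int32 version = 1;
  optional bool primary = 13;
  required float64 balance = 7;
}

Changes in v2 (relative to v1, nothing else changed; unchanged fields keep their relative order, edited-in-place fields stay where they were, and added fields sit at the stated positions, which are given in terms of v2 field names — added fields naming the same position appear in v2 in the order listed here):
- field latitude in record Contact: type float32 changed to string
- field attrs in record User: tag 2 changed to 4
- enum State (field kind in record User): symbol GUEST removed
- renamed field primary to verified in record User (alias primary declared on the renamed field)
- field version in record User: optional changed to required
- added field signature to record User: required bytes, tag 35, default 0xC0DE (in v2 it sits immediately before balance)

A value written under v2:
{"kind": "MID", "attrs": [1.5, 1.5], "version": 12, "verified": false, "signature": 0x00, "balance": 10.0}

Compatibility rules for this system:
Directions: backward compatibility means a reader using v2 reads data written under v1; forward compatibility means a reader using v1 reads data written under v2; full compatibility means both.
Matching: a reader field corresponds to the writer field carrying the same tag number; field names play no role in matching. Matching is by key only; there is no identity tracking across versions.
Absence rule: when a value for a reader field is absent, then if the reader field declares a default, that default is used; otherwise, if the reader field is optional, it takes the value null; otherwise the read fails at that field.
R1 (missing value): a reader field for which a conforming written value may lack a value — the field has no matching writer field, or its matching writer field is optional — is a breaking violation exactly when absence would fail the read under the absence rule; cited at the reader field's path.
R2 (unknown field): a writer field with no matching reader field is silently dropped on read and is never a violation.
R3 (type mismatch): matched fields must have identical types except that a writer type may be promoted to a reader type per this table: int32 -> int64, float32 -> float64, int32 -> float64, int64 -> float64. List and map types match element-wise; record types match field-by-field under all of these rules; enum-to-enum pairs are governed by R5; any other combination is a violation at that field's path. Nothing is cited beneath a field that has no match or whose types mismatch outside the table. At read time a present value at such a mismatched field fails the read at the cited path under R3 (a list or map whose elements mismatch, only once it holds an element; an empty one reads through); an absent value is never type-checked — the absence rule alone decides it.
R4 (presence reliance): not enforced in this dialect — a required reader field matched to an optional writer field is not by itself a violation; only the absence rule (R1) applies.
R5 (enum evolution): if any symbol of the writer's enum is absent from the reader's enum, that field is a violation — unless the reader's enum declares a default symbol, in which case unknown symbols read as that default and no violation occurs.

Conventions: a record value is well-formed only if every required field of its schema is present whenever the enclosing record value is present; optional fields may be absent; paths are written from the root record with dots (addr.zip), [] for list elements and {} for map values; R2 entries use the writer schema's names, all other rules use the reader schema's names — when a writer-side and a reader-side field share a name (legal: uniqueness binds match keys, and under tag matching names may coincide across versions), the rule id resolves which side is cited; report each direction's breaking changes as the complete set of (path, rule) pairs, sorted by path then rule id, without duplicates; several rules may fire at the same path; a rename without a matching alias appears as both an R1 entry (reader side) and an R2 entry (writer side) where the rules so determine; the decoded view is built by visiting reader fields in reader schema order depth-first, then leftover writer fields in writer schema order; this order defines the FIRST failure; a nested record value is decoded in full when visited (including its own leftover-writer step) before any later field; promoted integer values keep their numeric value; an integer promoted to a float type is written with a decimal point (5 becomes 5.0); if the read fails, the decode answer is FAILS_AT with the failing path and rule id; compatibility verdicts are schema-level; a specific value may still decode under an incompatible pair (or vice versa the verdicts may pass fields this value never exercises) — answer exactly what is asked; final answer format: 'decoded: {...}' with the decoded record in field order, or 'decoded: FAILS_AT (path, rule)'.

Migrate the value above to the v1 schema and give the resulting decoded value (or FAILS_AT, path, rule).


the writer's type comes first in each User pair
decoding the User value with the v1 reader:
  kind := "MID"
  read fails at attrs under R1 (no fill)
  => FAILS_AT (attrs, R1)
checking off the User differences that do not matter here:
  field latitude in record Contact: type float32 changed to string -> a verdict-level change on User — the shown value reads the same
  enum State (field kind in record User): symbol GUEST removed -> inert under this dialect — no rule fires on User and the result does not move
  renamed field primary to verified in record User (alias primary declared on the renamed field) -> inert under this dialect — no rule fires on User and the result does not move
  field version in record User: optional changed to required -> a verdict-level change on User — the shown value reads the same
  added field signature to record User: required bytes, tag 35, default 0xC0DE (in v2 it sits immediately before balance) -> inert under this dialect — no rule fires on User and the result does not move

decoded: FAILS_AT (attrs, R1)


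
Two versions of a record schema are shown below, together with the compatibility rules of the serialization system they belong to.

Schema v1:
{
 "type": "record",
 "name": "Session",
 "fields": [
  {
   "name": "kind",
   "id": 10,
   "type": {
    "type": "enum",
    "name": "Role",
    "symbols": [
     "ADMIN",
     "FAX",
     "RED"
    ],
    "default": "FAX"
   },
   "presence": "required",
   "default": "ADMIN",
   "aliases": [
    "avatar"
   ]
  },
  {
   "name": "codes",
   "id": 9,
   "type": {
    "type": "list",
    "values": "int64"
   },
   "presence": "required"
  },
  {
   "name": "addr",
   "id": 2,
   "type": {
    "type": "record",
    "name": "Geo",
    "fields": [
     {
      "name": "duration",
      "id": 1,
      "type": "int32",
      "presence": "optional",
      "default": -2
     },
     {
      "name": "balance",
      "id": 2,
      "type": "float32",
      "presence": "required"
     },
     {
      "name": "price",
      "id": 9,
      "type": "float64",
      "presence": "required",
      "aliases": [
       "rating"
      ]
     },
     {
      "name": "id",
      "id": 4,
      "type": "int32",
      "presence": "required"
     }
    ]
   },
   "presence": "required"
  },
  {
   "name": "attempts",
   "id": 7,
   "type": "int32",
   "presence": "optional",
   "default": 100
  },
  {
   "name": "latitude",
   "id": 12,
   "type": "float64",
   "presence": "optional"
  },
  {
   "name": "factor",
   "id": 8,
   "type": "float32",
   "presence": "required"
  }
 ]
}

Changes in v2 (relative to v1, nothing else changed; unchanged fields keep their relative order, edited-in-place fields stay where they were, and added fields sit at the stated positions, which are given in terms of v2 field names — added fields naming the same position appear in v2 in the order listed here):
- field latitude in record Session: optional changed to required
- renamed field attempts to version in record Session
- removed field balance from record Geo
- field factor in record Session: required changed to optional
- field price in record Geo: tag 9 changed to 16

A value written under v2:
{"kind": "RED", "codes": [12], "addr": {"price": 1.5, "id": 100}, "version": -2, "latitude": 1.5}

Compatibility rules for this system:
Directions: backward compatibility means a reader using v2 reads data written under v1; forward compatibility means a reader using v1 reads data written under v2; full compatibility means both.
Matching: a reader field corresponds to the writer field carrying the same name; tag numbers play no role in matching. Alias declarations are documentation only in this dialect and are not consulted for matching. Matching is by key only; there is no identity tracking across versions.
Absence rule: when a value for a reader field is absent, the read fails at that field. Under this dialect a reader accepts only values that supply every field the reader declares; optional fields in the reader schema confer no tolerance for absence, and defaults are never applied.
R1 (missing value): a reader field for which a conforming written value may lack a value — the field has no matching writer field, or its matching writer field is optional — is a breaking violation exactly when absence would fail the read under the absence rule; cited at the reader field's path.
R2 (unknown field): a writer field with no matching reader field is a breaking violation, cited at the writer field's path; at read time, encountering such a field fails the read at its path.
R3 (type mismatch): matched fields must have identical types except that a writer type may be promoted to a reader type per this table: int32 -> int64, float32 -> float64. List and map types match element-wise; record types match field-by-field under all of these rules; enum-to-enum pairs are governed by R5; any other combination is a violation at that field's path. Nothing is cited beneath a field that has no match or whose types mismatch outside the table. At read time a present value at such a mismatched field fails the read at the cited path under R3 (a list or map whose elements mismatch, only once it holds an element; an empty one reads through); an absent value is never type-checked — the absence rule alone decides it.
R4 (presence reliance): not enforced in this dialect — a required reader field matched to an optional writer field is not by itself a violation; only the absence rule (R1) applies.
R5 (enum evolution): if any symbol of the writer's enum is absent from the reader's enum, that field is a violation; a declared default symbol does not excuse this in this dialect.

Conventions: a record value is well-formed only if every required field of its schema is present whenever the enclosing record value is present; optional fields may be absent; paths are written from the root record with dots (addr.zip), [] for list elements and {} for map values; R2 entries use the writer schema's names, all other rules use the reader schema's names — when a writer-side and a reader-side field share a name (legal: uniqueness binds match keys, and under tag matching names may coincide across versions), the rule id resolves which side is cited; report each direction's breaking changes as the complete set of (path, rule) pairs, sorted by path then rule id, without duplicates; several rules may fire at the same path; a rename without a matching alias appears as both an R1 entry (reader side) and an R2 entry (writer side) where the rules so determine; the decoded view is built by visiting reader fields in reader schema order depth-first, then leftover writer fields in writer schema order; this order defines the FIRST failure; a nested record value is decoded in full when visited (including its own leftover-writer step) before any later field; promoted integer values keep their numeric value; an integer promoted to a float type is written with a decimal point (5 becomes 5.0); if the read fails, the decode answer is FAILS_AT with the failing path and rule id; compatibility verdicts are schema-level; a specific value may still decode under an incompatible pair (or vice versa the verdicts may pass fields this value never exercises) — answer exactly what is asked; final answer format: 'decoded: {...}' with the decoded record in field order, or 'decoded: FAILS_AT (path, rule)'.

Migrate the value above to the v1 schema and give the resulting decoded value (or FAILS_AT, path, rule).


the writer's type comes first in each Session pair
decoding the Session value with the v1 reader:
  kind := "RED"
  codes := [12]
  read fails at addr.duration under R1 (no fill)
  => FAILS_AT (addr.duration, R1)
remaining Session differences; none change what is asked:
  field latitude in record Session: optional changed to required -> a verdict-level change on Session — the shown value reads the same
  renamed field attempts to version in record Session -> a verdict-level change on Session — the shown value reads the same
  removed field balance from record Geo -> a verdict-level change on Session — the shown value reads the same
  field factor in record Session: required changed to optional -> a verdict-level change on Session — the shown value reads the same
  field price in record Geo: tag 9 changed to 16 -> triggers nothing under the printed rules; the Session answer is the same either way

decoded: FAILS_AT (addr.duration, R1)


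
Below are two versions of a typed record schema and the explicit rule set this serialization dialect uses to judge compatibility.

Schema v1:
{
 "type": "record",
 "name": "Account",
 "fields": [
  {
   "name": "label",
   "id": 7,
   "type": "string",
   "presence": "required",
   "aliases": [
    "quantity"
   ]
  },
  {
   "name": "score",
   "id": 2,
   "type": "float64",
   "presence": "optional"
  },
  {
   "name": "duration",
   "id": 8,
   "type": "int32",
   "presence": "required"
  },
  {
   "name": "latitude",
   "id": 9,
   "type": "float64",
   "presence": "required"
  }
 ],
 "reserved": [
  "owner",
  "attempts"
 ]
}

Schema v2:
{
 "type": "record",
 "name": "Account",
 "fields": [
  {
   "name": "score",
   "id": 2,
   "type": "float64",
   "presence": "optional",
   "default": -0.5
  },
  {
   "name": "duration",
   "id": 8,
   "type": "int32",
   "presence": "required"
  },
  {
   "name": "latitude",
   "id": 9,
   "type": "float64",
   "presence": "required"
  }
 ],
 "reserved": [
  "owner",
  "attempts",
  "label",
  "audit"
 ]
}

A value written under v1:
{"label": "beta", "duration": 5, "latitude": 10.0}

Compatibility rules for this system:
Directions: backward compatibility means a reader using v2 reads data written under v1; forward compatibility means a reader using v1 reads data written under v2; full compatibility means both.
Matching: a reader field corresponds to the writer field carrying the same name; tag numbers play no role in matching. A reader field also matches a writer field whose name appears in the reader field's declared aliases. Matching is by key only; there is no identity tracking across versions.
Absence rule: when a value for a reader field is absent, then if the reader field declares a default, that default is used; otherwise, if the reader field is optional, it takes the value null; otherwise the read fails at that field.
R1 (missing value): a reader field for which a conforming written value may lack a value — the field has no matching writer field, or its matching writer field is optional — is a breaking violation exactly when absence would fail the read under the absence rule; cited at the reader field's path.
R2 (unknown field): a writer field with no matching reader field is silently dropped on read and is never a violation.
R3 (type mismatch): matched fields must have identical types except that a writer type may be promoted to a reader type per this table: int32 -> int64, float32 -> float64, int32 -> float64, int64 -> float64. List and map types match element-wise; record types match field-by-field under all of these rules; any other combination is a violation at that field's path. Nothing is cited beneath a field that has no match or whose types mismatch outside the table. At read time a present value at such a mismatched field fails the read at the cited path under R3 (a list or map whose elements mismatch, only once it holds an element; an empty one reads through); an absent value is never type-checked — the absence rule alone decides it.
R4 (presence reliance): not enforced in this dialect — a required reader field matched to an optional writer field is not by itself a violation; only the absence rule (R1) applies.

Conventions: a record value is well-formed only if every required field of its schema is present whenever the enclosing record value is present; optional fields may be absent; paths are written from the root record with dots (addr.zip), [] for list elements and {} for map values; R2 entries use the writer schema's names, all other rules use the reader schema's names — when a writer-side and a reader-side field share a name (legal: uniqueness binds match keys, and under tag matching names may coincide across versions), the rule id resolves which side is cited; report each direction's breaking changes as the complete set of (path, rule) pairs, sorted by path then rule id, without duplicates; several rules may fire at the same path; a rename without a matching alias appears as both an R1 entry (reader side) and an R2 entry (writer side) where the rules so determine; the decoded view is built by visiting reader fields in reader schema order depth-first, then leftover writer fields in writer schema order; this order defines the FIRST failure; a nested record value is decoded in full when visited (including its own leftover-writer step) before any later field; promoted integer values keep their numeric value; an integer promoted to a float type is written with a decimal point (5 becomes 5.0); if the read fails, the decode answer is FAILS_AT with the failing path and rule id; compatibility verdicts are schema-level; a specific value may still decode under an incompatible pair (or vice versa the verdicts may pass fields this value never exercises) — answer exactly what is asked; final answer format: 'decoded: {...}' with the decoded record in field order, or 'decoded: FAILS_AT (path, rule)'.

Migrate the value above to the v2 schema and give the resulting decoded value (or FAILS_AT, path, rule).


arrows below run writer -> reader for Account
decode (reader v2):
  score := -0.5 (absent -> default)
  duration := 5
  latitude := 10.0
  writer label: unknown -> dropped
  => decoded: {"score": -0.5, "duration": 5, "latitude": 10.0}

decoded: {"score": -0.5, "duration": 5, "latitude": 10.0}


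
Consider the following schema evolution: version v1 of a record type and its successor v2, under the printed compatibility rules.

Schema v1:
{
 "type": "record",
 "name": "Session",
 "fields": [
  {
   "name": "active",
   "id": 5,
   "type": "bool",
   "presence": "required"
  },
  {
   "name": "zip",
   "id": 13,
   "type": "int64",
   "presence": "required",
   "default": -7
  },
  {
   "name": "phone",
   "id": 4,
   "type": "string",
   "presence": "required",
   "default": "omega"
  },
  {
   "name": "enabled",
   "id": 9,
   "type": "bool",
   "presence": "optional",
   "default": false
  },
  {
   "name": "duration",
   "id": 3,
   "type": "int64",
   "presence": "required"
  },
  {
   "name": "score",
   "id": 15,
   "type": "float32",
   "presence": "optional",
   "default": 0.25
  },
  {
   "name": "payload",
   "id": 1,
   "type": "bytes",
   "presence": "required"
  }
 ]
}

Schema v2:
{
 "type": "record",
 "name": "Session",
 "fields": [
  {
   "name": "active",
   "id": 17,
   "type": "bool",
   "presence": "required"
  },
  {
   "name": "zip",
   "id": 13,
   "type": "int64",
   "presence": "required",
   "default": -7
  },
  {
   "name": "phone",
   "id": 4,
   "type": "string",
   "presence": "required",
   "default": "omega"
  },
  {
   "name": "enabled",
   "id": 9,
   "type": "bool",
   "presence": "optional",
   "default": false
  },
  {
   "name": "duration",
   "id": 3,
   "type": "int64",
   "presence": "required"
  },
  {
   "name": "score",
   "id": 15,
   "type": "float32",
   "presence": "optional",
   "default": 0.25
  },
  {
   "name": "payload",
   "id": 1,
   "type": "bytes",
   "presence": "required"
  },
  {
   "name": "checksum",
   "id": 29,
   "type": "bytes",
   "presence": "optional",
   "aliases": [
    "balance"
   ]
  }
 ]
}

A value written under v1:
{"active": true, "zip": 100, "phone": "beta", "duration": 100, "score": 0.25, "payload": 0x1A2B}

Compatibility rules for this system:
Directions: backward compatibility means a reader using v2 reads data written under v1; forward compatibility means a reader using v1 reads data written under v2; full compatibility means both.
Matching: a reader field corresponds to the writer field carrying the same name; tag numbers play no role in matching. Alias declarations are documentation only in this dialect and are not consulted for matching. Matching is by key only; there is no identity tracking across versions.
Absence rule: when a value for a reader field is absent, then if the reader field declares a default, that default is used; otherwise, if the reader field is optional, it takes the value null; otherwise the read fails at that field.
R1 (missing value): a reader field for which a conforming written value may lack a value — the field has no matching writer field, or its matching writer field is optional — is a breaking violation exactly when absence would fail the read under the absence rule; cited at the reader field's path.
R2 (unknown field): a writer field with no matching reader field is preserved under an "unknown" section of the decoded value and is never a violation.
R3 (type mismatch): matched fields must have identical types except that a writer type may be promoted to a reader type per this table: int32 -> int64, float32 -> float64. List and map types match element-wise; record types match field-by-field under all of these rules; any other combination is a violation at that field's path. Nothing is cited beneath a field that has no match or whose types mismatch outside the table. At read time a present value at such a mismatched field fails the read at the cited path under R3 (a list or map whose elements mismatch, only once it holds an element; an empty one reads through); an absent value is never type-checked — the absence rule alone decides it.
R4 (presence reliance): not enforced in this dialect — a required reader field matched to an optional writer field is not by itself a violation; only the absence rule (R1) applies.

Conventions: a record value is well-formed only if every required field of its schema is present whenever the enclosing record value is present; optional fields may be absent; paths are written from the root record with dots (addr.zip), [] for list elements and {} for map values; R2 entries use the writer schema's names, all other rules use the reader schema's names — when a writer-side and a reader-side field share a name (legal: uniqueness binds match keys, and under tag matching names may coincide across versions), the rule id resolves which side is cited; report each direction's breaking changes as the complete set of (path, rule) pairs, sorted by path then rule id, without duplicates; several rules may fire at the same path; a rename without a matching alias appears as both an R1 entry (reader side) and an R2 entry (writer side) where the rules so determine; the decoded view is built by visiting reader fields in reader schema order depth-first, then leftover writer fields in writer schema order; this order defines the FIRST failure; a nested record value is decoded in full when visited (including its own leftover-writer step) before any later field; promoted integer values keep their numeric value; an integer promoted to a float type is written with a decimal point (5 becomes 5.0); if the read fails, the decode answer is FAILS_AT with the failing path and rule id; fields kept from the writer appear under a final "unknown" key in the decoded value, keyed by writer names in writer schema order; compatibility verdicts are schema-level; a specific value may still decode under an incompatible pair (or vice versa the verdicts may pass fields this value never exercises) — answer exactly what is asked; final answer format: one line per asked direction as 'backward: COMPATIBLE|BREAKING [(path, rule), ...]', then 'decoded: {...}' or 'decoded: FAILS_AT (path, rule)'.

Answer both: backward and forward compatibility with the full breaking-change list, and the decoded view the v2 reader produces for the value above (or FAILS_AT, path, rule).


backward: COMPATIBLE []; forward: COMPATIBLE []; decoded: {"active": true, "zip": 100, "phone": "beta", "enabled": false, "duration": 100, "score": 0.25, "payload": 0x1A2B, "checksum": null}

each type pair in Session: writer, then reader
backward pass over Session, reader schema v2, writer schema v1:
  active: bool -> bool, writer required; from active
  zip: int64 -> int64, writer required; from zip
  phone: string -> string, writer required; from phone
  enabled: bool -> bool, writer optional; from enabled
  duration: int64 -> int64, writer required; from duration
  score: float32 -> float32, writer optional; from score
  payload: bytes -> bytes, writer required; from payload
  checksum: no writer match
  => backward: COMPATIBLE
forward pass over Session, reader schema v1, writer schema v2:
  active: bool -> bool, writer required; from active
  zip: int64 -> int64, writer required; from zip
  phone: string -> string, writer required; from phone
  enabled: bool -> bool, writer optional; from enabled
  duration: int64 -> int64, writer required; from duration
  score: float32 -> float32, writer optional; from score
  payload: bytes -> bytes, writer required; from payload
  leftover writer field: checksum
  => forward: COMPATIBLE
decode (reader v2):
  active := true
  zip := 100
  phone := "beta"
  enabled := false (missing; default applied)
  duration := 100
  score := 0.25
  payload := 0x1A2B
  checksum := null (missing; optional => null)
  => decoded: {"active": true, "zip": 100, "phone": "beta", "enabled": false, "duration": 100, "score": 0.25, "payload": 0x1A2B, "checksum": null}


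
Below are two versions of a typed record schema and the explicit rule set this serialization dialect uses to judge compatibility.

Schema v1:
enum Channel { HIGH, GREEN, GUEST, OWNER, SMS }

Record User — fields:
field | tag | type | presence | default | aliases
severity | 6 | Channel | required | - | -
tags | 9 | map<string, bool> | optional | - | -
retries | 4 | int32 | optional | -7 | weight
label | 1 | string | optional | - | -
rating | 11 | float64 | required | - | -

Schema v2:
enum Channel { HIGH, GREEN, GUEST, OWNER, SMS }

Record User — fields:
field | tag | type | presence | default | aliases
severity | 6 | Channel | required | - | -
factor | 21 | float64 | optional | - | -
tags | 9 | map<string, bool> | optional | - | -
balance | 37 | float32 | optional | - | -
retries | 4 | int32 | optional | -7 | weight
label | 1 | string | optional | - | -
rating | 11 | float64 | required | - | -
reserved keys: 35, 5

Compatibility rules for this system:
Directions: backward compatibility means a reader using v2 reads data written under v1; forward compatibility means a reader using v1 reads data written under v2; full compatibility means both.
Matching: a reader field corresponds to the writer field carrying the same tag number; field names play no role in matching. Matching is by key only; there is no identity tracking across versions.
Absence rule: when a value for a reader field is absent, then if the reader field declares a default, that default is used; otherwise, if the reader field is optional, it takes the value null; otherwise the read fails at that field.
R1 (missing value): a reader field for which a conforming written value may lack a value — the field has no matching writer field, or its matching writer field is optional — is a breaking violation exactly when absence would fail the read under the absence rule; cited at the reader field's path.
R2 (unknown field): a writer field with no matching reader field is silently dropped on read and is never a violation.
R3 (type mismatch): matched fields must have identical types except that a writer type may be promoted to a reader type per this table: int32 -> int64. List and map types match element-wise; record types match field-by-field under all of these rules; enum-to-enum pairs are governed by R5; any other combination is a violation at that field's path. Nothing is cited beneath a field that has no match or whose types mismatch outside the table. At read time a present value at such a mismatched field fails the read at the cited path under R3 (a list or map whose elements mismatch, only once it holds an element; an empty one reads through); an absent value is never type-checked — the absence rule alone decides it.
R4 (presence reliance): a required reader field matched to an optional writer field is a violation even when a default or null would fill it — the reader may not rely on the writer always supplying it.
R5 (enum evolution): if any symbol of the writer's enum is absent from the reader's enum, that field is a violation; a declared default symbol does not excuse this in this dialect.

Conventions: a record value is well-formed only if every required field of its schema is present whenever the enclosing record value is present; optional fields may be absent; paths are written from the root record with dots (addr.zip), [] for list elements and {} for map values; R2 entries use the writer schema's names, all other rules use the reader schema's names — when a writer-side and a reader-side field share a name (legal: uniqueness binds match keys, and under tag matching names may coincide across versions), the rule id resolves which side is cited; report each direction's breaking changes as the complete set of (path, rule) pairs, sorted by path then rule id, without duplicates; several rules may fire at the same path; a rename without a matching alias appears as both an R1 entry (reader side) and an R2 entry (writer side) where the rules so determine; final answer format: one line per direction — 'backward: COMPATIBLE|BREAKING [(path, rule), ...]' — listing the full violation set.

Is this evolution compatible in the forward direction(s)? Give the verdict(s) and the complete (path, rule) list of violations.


forward: COMPATIBLE []

arrows below run writer -> reader for User
forward for User (reader v1, writer v2):
  Channel -> Channel, writer required: severity aligns to severity
  map<string, bool> -> map<string, bool>, writer optional: tags aligns to tags
  int32 -> int32, writer optional: retries aligns to retries
  string -> string, writer optional: label aligns to label
  float64 -> float64, writer required: rating aligns to rating
  factor (writer side), unknown to reader
  balance (writer side), unknown to reader
  nothing fires on User: forward is COMPATIBLE
ruling out the remaining User differences:
  added field factor to record User: optional float64, tag 21 (in v2 it sits immediately before tags) -> no rule fires on it in User's dialect; the asked verdict holds
  added field balance to record User: optional float32, tag 37 (in v2 it sits immediately before retries) -> no rule fires on it in User's dialect; the asked verdict holds
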